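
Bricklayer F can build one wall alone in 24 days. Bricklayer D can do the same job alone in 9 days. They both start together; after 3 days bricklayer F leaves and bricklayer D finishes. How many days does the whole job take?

In the first 3 days the combined rate is 11/72, so 11/24 of the job is done, leaving 13/24.
After bricklayer F leaves the rate is 1/9 per day; the remaining 13/24 takes 39/8 days.
Total = 3 + 39/8 = 63/8 days.

63/8 days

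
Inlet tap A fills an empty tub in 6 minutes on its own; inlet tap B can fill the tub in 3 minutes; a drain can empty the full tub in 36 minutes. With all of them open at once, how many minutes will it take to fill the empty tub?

Net rate = 1/6 + 1/3 − 1/36 = (6 + 12 − 1)/36 = 17/36 per minute.
Filling time = 1 ÷ (17/36) = 36/17 minutes.

36/17 minutes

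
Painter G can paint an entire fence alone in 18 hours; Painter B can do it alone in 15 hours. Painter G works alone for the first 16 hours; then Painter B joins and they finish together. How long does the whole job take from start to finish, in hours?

186/11 hours

In 16 hours Painter G does 16/18 = 8/9 of the job, leaving 1/9.
Painter G and Painter B together work at 11/90 per hour, so finishing takes 1/9 ÷ 11/90 = 10/11 hours.
Total time = 16 + 10/11 = 186/11 hours.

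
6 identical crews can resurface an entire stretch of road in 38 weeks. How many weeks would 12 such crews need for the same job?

19 weeks

Total work is 6·38 = 228 crew-weeks.
With 12 crews: 228/12 = 19 weeks.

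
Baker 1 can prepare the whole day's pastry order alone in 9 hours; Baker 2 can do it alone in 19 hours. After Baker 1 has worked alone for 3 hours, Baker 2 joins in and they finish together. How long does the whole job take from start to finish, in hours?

99/14 hours

In 3 hours Baker 1 does 3/9 = 1/3 of the job, leaving 2/3.
Baker 1 and Baker 2 together work at 28/171 per hour, so finishing takes 2/3 ÷ 28/171 = 57/14 hours.
Total time = 3 + 57/14 = 99/14 hours.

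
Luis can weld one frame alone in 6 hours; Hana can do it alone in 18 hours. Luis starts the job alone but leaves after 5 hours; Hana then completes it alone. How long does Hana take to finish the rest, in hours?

3 hours

In 5 hours Luis does 5/6 of the job, leaving 1/6.
Hana works at 1/18 per hour, so finishing takes 1/6 ÷ 1/18 = 3 hours.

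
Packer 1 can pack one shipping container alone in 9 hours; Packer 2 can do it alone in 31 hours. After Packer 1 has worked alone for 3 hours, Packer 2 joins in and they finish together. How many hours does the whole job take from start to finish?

In 3 hours Packer 1 does 3/9 = 1/3 of the job, leaving 2/3.
Packer 1 and Packer 2 together work at 40/279 per hour, so finishing takes 2/3 ÷ 40/279 = 93/20 hours.
Total time = 3 + 93/20 = 153/20 hours.

153/20 hours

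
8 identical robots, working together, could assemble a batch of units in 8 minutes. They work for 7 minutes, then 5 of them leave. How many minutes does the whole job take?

29/3 minutes

One robot does 1/64 of the job per minute.
After 7 minutes with 8 robots, 7/8 is done (1/8 left).
With 3 robots the rate is 3/64, so the rest takes 1/8 ÷ 3/64 = 8/3 minutes.
Total = 7 + 8/3 = 29/3 minutes.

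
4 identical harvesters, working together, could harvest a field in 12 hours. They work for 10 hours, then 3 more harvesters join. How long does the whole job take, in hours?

78/7 hours

One harvester does 1/48 of the job per hour.
After 10 hours with 4 harvesters, 5/6 is done (1/6 left).
With 7 harvesters the rate is 7/48, so the rest takes 1/6 ÷ 7/48 = 8/7 hours.
Total = 10 + 8/7 = 78/7 hours.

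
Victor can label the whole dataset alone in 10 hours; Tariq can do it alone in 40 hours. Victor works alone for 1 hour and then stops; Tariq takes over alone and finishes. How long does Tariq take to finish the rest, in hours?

In 1 hour Victor does 1/10 of the job, leaving 9/10.
Tariq works at 1/40 per hour, so finishing takes 9/10 ÷ 1/40 = 36 hours.

36 hours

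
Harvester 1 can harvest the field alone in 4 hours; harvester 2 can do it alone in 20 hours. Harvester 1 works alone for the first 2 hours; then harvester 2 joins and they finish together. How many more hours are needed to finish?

5/3 hours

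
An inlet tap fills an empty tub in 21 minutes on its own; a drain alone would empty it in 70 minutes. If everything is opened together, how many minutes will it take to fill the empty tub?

30 minutes

Net rate = 1/21 − 1/70 = (10 − 3)/210 = 7/210 = 1/30 per minute.
Filling time = 1 ÷ (1/30) = 30 minutes.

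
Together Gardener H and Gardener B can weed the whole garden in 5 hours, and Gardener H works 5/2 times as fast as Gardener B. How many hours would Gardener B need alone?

Let Gardener B's rate be r; then Gardener H's rate is (5/2)r, so together (5/2 + 1)r = (7/2)r = 1/5.
Thus r = 2/35 per hour.
Gardener B alone: 35/2 hours; Gardener H alone: 7 hours.

35/2 hours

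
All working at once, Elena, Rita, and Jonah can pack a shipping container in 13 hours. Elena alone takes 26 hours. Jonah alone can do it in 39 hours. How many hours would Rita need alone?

Combined rate is 1/13 per hour.
Known contribution: 1/26 + 1/39 = (3 + 2)/78 = 5/78 per hour.
So Rita's rate is 1/13 − 5/78 = 1/78, meaning 78 hours alone.

78 hours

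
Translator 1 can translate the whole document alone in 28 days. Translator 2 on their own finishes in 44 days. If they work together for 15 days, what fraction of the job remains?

19/154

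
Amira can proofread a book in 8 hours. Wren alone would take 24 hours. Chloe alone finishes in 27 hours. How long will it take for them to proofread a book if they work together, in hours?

54/11 hours

Combined rate: 1/8 + 1/24 + 1/27 = (27 + 9 + 8)/216 = 44/216 = 11/54 per hour.
Time = 1 ÷ (11/54) = 54/11 hours.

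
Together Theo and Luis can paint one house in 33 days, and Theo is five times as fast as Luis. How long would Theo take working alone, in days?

Let Luis's rate be r; then Theo's rate is 5r, so together (5 + 1)r = 6r = 1/33.
Thus r = 1/198 per day.
Luis alone: 198 days; Theo alone: 198/5 days.

198/5 days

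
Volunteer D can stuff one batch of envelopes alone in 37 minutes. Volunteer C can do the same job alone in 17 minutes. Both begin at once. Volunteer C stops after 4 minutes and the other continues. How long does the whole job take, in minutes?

In the first 4 minutes the combined rate is 54/629, so 216/629 of the job is done, leaving 413/629.
After Volunteer C leaves the rate is 1/37 per minute; the remaining 413/629 takes 413/17 minutes.
Total = 4 + 413/17 = 481/17 minutes.

481/17 minutes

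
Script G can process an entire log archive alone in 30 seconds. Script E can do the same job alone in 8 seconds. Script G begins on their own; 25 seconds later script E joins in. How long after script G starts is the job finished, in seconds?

In the first 25 seconds script G alone does 25/30 = 5/6 of the job, leaving 1/6.
Once everyone is working, combined rate: 1/30 + 1/8 = (4 + 15)/120 = 19/120 per second.
Remaining 1/6 at 19/120 per second takes 20/19 seconds.
Total from the start = 25 + 20/19 = 495/19 seconds.

495/19 seconds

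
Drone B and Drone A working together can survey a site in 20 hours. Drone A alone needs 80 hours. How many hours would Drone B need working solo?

80/3 hours

Combined rate is 1/20 per hour.
Known contribution: 1/80 per hour.
So Drone B's rate is 1/20 − 1/80 = 3/80, meaning 80/3 hours alone.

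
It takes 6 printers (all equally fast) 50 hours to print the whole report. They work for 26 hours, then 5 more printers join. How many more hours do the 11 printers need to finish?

144/11 hours

One printer does 1/300 of the job per hour.
After 26 hours with 6 printers, 13/25 is done (12/25 left).
With 11 printers the rate is 11/300, so the rest takes 12/25 ÷ 11/300 = 144/11 hours.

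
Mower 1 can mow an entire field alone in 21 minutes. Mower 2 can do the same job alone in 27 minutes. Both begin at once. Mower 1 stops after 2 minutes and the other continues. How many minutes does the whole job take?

171/7 minutes

In the first 2 minutes the combined rate is 16/189, so 32/189 of the job is done, leaving 157/189.
After Mower 1 leaves the rate is 1/27 per minute; the remaining 157/189 takes 157/7 minutes.
Total = 2 + 157/7 = 171/7 minutes.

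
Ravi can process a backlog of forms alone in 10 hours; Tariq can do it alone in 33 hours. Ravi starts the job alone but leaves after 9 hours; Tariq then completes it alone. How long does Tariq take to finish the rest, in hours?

33/10 hours

In 9 hours Ravi does 9/10 of the job, leaving 1/10.
Tariq works at 1/33 per hour, so finishing takes 1/10 ÷ 1/33 = 33/10 hours.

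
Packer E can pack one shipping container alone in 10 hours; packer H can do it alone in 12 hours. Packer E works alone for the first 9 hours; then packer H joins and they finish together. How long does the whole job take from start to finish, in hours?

105/11 hours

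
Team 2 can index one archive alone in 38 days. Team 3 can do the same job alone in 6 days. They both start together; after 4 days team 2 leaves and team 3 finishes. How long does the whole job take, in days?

In the first 4 days the combined rate is 11/57, so 44/57 of the job is done, leaving 13/57.
After team 2 leaves the rate is 1/6 per day; the remaining 13/57 takes 26/19 days.
Total = 4 + 26/19 = 102/19 days.

102/19 days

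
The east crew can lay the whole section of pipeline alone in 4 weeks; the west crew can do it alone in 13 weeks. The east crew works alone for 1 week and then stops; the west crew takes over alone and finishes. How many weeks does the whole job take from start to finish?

In 1 week the east crew does 1/4 of the job, leaving 3/4.
The west crew works at 1/13 per week, so finishing takes 3/4 ÷ 1/13 = 39/4 weeks.
Total time = 1 + 39/4 = 43/4 weeks.

43/4 weeks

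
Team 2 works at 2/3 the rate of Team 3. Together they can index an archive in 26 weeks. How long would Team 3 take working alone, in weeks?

Let Team 3's rate be r; then Team 2's rate is (2/3)r, so together (2/3 + 1)r = (5/3)r = 1/26.
Thus r = 3/130 per week.
Team 3 alone: 130/3 weeks; Team 2 alone: 65 weeks.

130/3 weeks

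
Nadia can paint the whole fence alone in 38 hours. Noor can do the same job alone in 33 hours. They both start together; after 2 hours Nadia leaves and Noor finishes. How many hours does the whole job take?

In the first 2 hours the combined rate is 71/1254, so 71/627 of the job is done, leaving 556/627.
After Nadia leaves the rate is 1/33 per hour; the remaining 556/627 takes 556/19 hours.
Total = 2 + 556/19 = 594/19 hours.

594/19 hours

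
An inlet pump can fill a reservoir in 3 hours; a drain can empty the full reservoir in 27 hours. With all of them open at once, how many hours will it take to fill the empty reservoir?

27/8 hours

Net rate = 1/3 − 1/27 = (9 − 1)/27 = 8/27 per hour.
Filling time = 1 ÷ (8/27) = 27/8 hours.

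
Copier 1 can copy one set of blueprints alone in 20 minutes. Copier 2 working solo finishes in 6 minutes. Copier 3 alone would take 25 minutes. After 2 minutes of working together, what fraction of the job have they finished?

Combined rate: 1/20 + 1/6 + 1/25 = (15 + 50 + 12)/300 = 77/300 per minute.
In 2 minutes they complete 2·77/300 = 77/150 of the job.

77/150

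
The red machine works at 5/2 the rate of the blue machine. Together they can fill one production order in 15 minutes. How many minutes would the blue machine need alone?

105/2 minutes

Let the blue machine's rate be r; then the red machine's rate is (5/2)r, so together (5/2 + 1)r = (7/2)r = 1/15.
Thus r = 2/105 per minute.
The blue machine alone: 105/2 minutes; the red machine alone: 21 minutes.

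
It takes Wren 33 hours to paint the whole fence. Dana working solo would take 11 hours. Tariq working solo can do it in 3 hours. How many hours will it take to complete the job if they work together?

Combined rate: 1/33 + 1/11 + 1/3 = (1 + 3 + 11)/33 = 15/33 = 5/11 per hour.
Time = 1 ÷ (5/11) = 11/5 hours.

11/5 hours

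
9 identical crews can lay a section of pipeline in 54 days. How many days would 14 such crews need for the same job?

243/7 days

Total work is 9·54 = 486 crew-days.
With 14 crews: 486/14 = 243/7 days.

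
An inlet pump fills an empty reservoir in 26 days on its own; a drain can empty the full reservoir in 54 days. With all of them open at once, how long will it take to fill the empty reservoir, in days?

351/7 days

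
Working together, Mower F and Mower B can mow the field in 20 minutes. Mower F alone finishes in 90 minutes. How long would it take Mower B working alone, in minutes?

180/7 minutes

Combined rate is 1/20 per minute.
Known contribution: 1/90 per minute.
So Mower B's rate is 1/20 − 1/90 = 7/180, meaning 180/7 minutes alone.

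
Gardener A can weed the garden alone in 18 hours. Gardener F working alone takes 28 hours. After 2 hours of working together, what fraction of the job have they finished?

Combined rate: 1/18 + 1/28 = (14 + 9)/252 = 23/252 per hour.
In 2 hours they complete 2·23/252 = 23/126 of the job.

23/126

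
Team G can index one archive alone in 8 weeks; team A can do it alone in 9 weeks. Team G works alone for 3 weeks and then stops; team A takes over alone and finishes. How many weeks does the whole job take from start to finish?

69/8 weeks

In 3 weeks team G does 3/8 of the job, leaving 5/8.
Team A works at 1/9 per week, so finishing takes 5/8 ÷ 1/9 = 45/8 weeks.
Total time = 3 + 45/8 = 69/8 weeks.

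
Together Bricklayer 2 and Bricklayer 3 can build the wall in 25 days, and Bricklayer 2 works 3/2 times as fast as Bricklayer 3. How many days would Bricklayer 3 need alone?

125/2 days

Let Bricklayer 3's rate be r; then Bricklayer 2's rate is (3/2)r, so together (3/2 + 1)r = (5/2)r = 1/25.
Thus r = 2/125 per day.
Bricklayer 3 alone: 125/2 days; Bricklayer 2 alone: 125/3 days.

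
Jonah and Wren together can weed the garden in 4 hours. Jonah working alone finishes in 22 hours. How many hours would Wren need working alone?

44/9 hours

Combined rate is 1/4 per hour.
Known contribution: 1/22 per hour.
So Wren's rate is 1/4 − 1/22 = 9/44, meaning 44/9 hours alone.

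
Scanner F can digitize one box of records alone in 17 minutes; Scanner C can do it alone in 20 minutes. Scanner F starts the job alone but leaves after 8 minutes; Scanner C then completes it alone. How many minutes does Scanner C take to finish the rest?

180/17 minutes

In 8 minutes Scanner F does 8/17 of the job, leaving 9/17.
Scanner C works at 1/20 per minute, so finishing takes 9/17 ÷ 1/20 = 180/17 minutes.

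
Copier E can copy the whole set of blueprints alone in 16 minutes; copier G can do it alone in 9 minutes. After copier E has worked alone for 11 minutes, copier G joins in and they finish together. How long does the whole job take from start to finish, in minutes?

64/5 minutes

In 11 minutes copier E does 11/16 of the job, leaving 5/16.
Copier E and copier G together work at 25/144 per minute, so finishing takes 5/16 ÷ 25/144 = 9/5 minutes.
Total time = 11 + 9/5 = 64/5 minutes.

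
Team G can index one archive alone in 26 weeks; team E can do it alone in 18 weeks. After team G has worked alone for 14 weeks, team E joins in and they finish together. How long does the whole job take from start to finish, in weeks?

In 14 weeks team G does 14/26 = 7/13 of the job, leaving 6/13.
Team G and team E together work at 11/117 per week, so finishing takes 6/13 ÷ 11/117 = 54/11 weeks.
Total time = 14 + 54/11 = 208/11 weeks.

208/11 weeks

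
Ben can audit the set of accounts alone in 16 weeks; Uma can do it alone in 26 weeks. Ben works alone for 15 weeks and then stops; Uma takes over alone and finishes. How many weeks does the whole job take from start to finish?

133/8 weeks

In 15 weeks Ben does 15/16 of the job, leaving 1/16.
Uma works at 1/26 per week, so finishing takes 1/16 ÷ 1/26 = 13/8 weeks.
Total time = 15 + 13/8 = 133/8 weeks.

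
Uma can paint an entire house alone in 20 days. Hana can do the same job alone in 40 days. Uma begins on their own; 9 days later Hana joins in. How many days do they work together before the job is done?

In the first 9 days Uma alone does 9/20 of the job, leaving 11/20.
Once everyone is working, combined rate: 1/20 + 1/40 = (2 + 1)/40 = 3/40 per day.
Remaining 11/20 at 3/40 per day takes 22/3 days.

22/3 days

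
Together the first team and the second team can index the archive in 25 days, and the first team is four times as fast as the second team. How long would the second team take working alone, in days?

125 days

Let the second team's rate be r; then the first team's rate is 4r, so together (4 + 1)r = 5r = 1/25.
Thus r = 1/125 per day.
The second team alone: 125 days; the first team alone: 125/4 days.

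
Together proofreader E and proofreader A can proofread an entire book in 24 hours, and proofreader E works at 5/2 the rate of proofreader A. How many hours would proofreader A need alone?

84 hours

Let proofreader A's rate be r; then proofreader E's rate is (5/2)r, so together (5/2 + 1)r = (7/2)r = 1/24.
Thus r = 1/84 per hour.
Proofreader A alone: 84 hours; proofreader E alone: 168/5 hours.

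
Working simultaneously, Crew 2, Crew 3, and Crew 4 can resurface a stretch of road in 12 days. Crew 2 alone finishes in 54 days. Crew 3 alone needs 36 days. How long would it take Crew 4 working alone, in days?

Combined rate is 1/12 per day.
Known contribution: 1/54 + 1/36 = (2 + 3)/108 = 5/108 per day.
So Crew 4's rate is 1/12 − 5/108 = 1/27, meaning 27 days alone.

27 days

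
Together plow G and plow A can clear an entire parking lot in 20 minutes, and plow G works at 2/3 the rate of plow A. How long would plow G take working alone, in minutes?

50 minutes

Let plow A's rate be r; then plow G's rate is (2/3)r, so together (2/3 + 1)r = (5/3)r = 1/20.
Thus r = 3/100 per minute.
Plow A alone: 100/3 minutes; plow G alone: 50 minutes.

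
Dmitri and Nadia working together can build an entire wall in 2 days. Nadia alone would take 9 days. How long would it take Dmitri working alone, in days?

Combined rate is 1/2 per day.
Known contribution: 1/9 per day.
So Dmitri's rate is 1/2 − 1/9 = 7/18, meaning 18/7 days alone.

18/7 days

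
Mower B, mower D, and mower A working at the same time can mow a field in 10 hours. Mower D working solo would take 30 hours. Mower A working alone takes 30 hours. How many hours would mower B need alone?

Combined rate is 1/10 per hour.
Known contribution: 1/30 + 1/30 = (1 + 1)/30 = 2/30 = 1/15 per hour.
So mower B's rate is 1/10 − 1/15 = 1/30, meaning 30 hours alone.

30 hours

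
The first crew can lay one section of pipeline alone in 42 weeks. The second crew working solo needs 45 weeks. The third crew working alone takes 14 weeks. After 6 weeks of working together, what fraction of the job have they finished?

Combined rate: 1/42 + 1/45 + 1/14 = (15 + 14 + 45)/630 = 74/630 = 37/315 per week.
In 6 weeks they complete 6·37/315 = 74/105 of the job.

74/105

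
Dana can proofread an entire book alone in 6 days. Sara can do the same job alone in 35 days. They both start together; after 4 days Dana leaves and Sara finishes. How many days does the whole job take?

In the first 4 days the combined rate is 41/210, so 82/105 of the job is done, leaving 23/105.
After Dana leaves the rate is 1/35 per day; the remaining 23/105 takes 23/3 days.
Total = 4 + 23/3 = 35/3 days.

35/3 days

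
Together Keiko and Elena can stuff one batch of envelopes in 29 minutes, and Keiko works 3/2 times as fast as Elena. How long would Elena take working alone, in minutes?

145/2 minutes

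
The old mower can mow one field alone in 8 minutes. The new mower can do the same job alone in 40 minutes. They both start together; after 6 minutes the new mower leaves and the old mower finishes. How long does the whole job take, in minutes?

In the first 6 minutes the combined rate is 3/20, so 9/10 of the job is done, leaving 1/10.
After the new mower leaves the rate is 1/8 per minute; the remaining 1/10 takes 4/5 minutes.
Total = 6 + 4/5 = 34/5 minutes.

34/5 minutes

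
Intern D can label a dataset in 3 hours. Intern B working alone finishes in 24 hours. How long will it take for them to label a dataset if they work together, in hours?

Combined rate: 1/3 + 1/24 = (8 + 1)/24 = 9/24 = 3/8 per hour.
Time = 1 ÷ (3/8) = 8/3 hours.

8/3 hours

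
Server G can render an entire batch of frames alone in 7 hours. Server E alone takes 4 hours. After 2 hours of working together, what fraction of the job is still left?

3/14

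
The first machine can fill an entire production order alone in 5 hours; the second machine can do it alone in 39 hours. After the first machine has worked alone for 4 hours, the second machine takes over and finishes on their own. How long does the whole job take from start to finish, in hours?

59/5 hours

In 4 hours the first machine does 4/5 of the job, leaving 1/5.
The second machine works at 1/39 per hour, so finishing takes 1/5 ÷ 1/39 = 39/5 hours.
Total time = 4 + 39/5 = 59/5 hours.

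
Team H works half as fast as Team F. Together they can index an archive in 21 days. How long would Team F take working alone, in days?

63/2 days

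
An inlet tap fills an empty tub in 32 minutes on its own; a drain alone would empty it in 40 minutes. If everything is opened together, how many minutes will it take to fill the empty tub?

Net rate = 1/32 − 1/40 = (5 − 4)/160 = 1/160 per minute.
Filling time = 1 ÷ (1/160) = 160 minutes.

160 minutes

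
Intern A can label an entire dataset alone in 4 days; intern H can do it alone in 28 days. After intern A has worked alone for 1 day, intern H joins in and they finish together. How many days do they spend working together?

In 1 day intern A does 1/4 of the job, leaving 3/4.
Intern A and intern H together work at 2/7 per day, so finishing takes 3/4 ÷ 2/7 = 21/8 days.

21/8 days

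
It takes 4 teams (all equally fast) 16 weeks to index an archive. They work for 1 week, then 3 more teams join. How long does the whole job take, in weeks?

67/7 weeks

One team does 1/64 of the job per week.
After 1 week with 4 teams, 1/16 is done (15/16 left).
With 7 teams the rate is 7/64, so the rest takes 15/16 ÷ 7/64 = 60/7 weeks.
Total = 1 + 60/7 = 67/7 weeks.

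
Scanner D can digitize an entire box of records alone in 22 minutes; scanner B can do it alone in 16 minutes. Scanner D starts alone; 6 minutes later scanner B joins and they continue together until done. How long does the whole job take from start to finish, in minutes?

In 6 minutes scanner D does 6/22 = 3/11 of the job, leaving 8/11.
Scanner D and scanner B together work at 19/176 per minute, so finishing takes 8/11 ÷ 19/176 = 128/19 minutes.
Total time = 6 + 128/19 = 242/19 minutes.

242/19 minutes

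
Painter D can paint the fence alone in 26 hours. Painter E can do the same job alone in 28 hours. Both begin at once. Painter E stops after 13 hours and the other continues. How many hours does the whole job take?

In the first 13 hours the combined rate is 27/364, so 27/28 of the job is done, leaving 1/28.
After Painter E leaves the rate is 1/26 per hour; the remaining 1/28 takes 13/14 hours.
Total = 13 + 13/14 = 195/14 hours.

195/14 hours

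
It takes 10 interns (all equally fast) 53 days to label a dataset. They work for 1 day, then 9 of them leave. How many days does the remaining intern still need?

One intern does 1/530 of the job per day.
After 1 day with 10 interns, 1/53 is done (52/53 left).
With 1 intern the rate is 1/530, so the rest takes 52/53 ÷ 1/530 = 520 days.

520 days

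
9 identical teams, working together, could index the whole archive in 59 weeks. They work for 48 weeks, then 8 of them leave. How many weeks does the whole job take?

One team does 1/531 of the job per week.
After 48 weeks with 9 teams, 48/59 is done (11/59 left).
With 1 team the rate is 1/531, so the rest takes 11/59 ÷ 1/531 = 99 weeks.
Total = 48 + 99 = 147 weeks.

147 weeks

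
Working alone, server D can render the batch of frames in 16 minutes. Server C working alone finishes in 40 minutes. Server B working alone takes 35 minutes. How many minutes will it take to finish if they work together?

112/13 minutes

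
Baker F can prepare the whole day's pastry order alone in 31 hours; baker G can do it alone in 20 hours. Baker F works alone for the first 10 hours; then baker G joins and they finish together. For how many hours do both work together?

In 10 hours baker F does 10/31 of the job, leaving 21/31.
Baker F and baker G together work at 51/620 per hour, so finishing takes 21/31 ÷ 51/620 = 140/17 hours.

140/17 hours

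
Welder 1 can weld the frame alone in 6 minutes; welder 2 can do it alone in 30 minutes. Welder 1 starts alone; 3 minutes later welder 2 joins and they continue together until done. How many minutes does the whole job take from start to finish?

11/2 minutes

In 3 minutes welder 1 does 3/6 = 1/2 of the job, leaving 1/2.
Welder 1 and welder 2 together work at 1/5 per minute, so finishing takes 1/2 ÷ 1/5 = 5/2 minutes.
Total time = 3 + 5/2 = 11/2 minutes.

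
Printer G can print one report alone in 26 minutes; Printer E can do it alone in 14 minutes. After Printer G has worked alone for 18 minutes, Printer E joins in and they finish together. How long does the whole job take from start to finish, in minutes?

104/5 minutes

In 18 minutes Printer G does 18/26 = 9/13 of the job, leaving 4/13.
Printer G and Printer E together work at 10/91 per minute, so finishing takes 4/13 ÷ 10/91 = 14/5 minutes.
Total time = 18 + 14/5 = 104/5 minutes.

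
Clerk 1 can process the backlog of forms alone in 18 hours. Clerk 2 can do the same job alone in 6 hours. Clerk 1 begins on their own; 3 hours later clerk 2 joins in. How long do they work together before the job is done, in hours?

In the first 3 hours clerk 1 alone does 3/18 = 1/6 of the job, leaving 5/6.
Once everyone is working, combined rate: 1/18 + 1/6 = (1 + 3)/18 = 4/18 = 2/9 per hour.
Remaining 5/6 at 2/9 per hour takes 15/4 hours.

15/4 hours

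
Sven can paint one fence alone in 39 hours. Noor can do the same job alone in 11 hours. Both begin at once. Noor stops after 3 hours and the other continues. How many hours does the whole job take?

312/11 hours

In the first 3 hours the combined rate is 50/429, so 50/143 of the job is done, leaving 93/143.
After Noor leaves the rate is 1/39 per hour; the remaining 93/143 takes 279/11 hours.
Total = 3 + 279/11 = 312/11 hours.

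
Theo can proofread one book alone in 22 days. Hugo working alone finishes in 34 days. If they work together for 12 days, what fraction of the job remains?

Combined rate: 1/22 + 1/34 = (17 + 11)/374 = 28/374 = 14/187 per day.
In 12 days they complete 12·14/187 = 168/187 of the job.
So 19/187 remains.

19/187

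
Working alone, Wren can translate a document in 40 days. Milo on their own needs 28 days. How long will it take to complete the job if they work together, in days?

With two workers the combined time is the product over the sum: 40·28/(40+28) = 1120/68 = 280/17 days.

280/17 days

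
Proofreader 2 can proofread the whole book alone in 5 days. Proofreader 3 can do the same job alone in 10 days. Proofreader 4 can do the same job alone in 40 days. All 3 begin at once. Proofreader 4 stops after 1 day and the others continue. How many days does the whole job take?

13/4 days

In the first 1 day the combined rate is 13/40, so 13/40 of the job is done, leaving 27/40.
After Proofreader 4 leaves the rate is 3/10 per day; the remaining 27/40 takes 9/4 days.
Total = 1 + 9/4 = 13/4 days.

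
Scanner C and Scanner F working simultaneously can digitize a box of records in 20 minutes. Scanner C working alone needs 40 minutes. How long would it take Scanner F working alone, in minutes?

Combined rate is 1/20 per minute.
Known contribution: 1/40 per minute.
So Scanner F's rate is 1/20 − 1/40 = 1/40, meaning 40 minutes alone.

40 minutes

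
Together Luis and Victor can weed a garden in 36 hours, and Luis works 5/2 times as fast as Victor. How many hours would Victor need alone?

Let Victor's rate be r; then Luis's rate is (5/2)r, so together (5/2 + 1)r = (7/2)r = 1/36.
Thus r = 1/126 per hour.
Victor alone: 126 hours; Luis alone: 252/5 hours.

126 hours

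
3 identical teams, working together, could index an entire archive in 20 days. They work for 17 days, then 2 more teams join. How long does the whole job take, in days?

94/5 days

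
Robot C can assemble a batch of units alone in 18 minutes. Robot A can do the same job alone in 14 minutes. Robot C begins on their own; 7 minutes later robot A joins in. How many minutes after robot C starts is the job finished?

In the first 7 minutes robot C alone does 7/18 of the job, leaving 11/18.
Once everyone is working, combined rate: 1/18 + 1/14 = (7 + 9)/126 = 16/126 = 8/63 per minute.
Remaining 11/18 at 8/63 per minute takes 77/16 minutes.
Total from the start = 7 + 77/16 = 189/16 minutes.

189/16 minutes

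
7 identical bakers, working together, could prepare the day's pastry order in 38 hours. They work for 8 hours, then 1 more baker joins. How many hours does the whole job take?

One baker does 1/266 of the job per hour.
After 8 hours with 7 bakers, 4/19 is done (15/19 left).
With 8 bakers the rate is 8/266 = 4/133, so the rest takes 15/19 ÷ 4/133 = 105/4 hours.
Total = 8 + 105/4 = 137/4 hours.

137/4 hours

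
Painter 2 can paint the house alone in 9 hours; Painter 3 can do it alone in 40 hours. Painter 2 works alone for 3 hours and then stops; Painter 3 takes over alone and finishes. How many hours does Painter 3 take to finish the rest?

80/3 hours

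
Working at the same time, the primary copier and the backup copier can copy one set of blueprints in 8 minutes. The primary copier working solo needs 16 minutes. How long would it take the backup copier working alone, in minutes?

16 minutes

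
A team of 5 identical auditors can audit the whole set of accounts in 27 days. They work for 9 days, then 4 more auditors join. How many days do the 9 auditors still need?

10 days

One auditor does 1/135 of the job per day.
After 9 days with 5 auditors, 1/3 is done (2/3 left).
With 9 auditors the rate is 9/135 = 1/15, so the rest takes 2/3 ÷ 1/15 = 10 days.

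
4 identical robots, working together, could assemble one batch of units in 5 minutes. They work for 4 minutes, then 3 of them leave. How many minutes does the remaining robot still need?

One robot does 1/20 of the job per minute.
After 4 minutes with 4 robots, 4/5 is done (1/5 left).
With 1 robot the rate is 1/20, so the rest takes 1/5 ÷ 1/20 = 4 minutes.

4 minutes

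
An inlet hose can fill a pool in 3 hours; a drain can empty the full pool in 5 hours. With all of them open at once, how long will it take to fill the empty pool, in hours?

15/2 hours

Net rate = 1/3 − 1/5 = (5 − 3)/15 = 2/15 per hour.
Filling time = 1 ÷ (2/15) = 15/2 hours.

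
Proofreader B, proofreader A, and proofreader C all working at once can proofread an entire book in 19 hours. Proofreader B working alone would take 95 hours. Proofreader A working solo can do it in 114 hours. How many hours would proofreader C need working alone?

30 hours

Combined rate is 1/19 per hour.
Known contribution: 1/95 + 1/114 = (6 + 5)/570 = 11/570 per hour.
So proofreader C's rate is 1/19 − 11/570 = 1/30, meaning 30 hours alone.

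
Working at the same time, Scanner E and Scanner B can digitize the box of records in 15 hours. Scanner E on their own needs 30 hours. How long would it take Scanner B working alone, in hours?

30 hours

Combined rate is 1/15 per hour.
Known contribution: 1/30 per hour.
So Scanner B's rate is 1/15 − 1/30 = 1/30, meaning 30 hours alone.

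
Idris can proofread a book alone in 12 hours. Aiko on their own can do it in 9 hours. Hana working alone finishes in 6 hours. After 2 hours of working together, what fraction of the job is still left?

5/18

Combined rate: 1/12 + 1/9 + 1/6 = (3 + 4 + 6)/36 = 13/36 per hour.
In 2 hours they complete 2·13/36 = 13/18 of the job.
So 5/18 remains.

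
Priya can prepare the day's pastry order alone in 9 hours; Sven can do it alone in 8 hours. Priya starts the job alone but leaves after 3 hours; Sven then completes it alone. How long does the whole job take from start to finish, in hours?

25/3 hours

In 3 hours Priya does 3/9 = 1/3 of the job, leaving 2/3.
Sven works at 1/8 per hour, so finishing takes 2/3 ÷ 1/8 = 16/3 hours.
Total time = 3 + 16/3 = 25/3 hours.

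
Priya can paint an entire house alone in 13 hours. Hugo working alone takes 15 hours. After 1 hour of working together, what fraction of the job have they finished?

Combined rate: 1/13 + 1/15 = (15 + 13)/195 = 28/195 per hour.
In 1 hour they complete 1·28/195 = 28/195 of the job.

28/195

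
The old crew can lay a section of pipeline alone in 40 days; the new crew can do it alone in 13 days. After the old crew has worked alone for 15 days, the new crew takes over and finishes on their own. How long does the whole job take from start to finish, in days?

185/8 days

In 15 days the old crew does 15/40 = 3/8 of the job, leaving 5/8.
The new crew works at 1/13 per day, so finishing takes 5/8 ÷ 1/13 = 65/8 days.
Total time = 15 + 65/8 = 185/8 days.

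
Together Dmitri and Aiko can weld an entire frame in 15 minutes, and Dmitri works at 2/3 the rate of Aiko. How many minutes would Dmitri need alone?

75/2 minutes

Let Aiko's rate be r; then Dmitri's rate is (2/3)r, so together (2/3 + 1)r = (5/3)r = 1/15.
Thus r = 1/25 per minute.
Aiko alone: 25 minutes; Dmitri alone: 75/2 minutes.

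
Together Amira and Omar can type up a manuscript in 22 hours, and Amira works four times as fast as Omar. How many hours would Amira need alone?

55/2 hours

Let Omar's rate be r; then Amira's rate is 4r, so together (4 + 1)r = 5r = 1/22.
Thus r = 1/110 per hour.
Omar alone: 110 hours; Amira alone: 55/2 hours.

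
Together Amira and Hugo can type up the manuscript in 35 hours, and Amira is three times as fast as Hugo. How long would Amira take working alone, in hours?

140/3 hours

Let Hugo's rate be r; then Amira's rate is 3r, so together (3 + 1)r = 4r = 1/35.
Thus r = 1/140 per hour.
Hugo alone: 140 hours; Amira alone: 140/3 hours.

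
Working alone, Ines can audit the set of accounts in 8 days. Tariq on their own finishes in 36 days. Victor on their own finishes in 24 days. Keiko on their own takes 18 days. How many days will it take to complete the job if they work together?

4 days

Combined rate: 1/8 + 1/36 + 1/24 + 1/18 = (9 + 2 + 3 + 4)/72 = 18/72 = 1/4 per day.
Time = 1 ÷ (1/4) = 4 days.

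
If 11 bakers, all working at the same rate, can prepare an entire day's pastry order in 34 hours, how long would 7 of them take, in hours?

374/7 hours

Total work is 11·34 = 374 baker-hours.
With 7 bakers: 374/7 hours.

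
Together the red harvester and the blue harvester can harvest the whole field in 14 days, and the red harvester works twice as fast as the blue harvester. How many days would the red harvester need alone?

21 days

Let the blue harvester's rate be r; then the red harvester's rate is 2r, so together (2 + 1)r = 3r = 1/14.
Thus r = 1/42 per day.
The blue harvester alone: 42 days; the red harvester alone: 21 days.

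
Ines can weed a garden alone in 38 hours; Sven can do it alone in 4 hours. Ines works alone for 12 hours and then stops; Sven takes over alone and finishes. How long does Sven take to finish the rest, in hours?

52/19 hours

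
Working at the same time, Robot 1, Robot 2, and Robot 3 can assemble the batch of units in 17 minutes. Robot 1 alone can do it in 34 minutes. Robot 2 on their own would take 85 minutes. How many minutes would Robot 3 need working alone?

170/3 minutes

Combined rate is 1/17 per minute.
Known contribution: 1/34 + 1/85 = (5 + 2)/170 = 7/170 per minute.
So Robot 3's rate is 1/17 − 7/170 = 3/170, meaning 170/3 minutes alone.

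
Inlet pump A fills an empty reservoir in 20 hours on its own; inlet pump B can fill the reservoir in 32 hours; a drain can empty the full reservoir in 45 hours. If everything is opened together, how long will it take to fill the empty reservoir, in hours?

Net rate = 1/20 + 1/32 − 1/45 = (72 + 45 − 32)/1440 = 85/1440 = 17/288 per hour.
Filling time = 1 ÷ (17/288) = 288/17 hours.

288/17 hours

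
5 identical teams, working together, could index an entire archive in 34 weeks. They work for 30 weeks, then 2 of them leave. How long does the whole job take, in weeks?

110/3 weeks

One team does 1/170 of the job per week.
After 30 weeks with 5 teams, 15/17 is done (2/17 left).
With 3 teams the rate is 3/170, so the rest takes 2/17 ÷ 3/170 = 20/3 weeks.
Total = 30 + 20/3 = 110/3 weeks.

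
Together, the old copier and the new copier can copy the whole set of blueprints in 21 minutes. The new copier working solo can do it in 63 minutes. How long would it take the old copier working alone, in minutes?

Combined rate is 1/21 per minute.
Known contribution: 1/63 per minute.
So the old copier's rate is 1/21 − 1/63 = 2/63, meaning 63/2 minutes alone.

63/2 minutes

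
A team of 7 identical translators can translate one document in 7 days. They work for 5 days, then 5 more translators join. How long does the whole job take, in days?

37/6 days

One translator does 1/49 of the job per day.
After 5 days with 7 translators, 5/7 is done (2/7 left).
With 12 translators the rate is 12/49, so the rest takes 2/7 ÷ 12/49 = 7/6 days.
Total = 5 + 7/6 = 37/6 days.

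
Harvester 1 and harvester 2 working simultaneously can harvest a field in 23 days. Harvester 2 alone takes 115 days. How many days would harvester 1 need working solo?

Combined rate is 1/23 per day.
Known contribution: 1/115 per day.
So harvester 1's rate is 1/23 − 1/115 = 4/115, meaning 115/4 days alone.

115/4 days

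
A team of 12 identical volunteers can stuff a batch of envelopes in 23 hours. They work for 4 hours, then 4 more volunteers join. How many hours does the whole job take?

One volunteer does 1/276 of the job per hour.
After 4 hours with 12 volunteers, 4/23 is done (19/23 left).
With 16 volunteers the rate is 16/276 = 4/69, so the rest takes 19/23 ÷ 4/69 = 57/4 hours.
Total = 4 + 57/4 = 73/4 hours.

73/4 hours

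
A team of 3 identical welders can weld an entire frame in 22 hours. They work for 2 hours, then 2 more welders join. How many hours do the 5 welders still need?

12 hours

One welder does 1/66 of the job per hour.
After 2 hours with 3 welders, 1/11 is done (10/11 left).
With 5 welders the rate is 5/66, so the rest takes 10/11 ÷ 5/66 = 12 hours.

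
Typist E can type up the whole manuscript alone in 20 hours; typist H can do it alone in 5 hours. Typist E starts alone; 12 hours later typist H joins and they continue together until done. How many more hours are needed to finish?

8/5 hours

In 12 hours typist E does 12/20 = 3/5 of the job, leaving 2/5.
Typist E and typist H together work at 1/4 per hour, so finishing takes 2/5 ÷ 1/4 = 8/5 hours.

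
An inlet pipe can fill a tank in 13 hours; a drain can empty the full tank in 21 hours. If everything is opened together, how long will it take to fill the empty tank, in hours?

Net rate = 1/13 − 1/21 = (21 − 13)/273 = 8/273 per hour.
Filling time = 1 ÷ (8/273) = 273/8 hours.

273/8 hours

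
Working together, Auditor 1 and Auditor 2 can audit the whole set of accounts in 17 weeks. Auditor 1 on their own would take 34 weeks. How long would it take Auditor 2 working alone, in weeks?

34 weeks

Combined rate is 1/17 per week.
Known contribution: 1/34 per week.
So Auditor 2's rate is 1/17 − 1/34 = 1/34, meaning 34 weeks alone.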